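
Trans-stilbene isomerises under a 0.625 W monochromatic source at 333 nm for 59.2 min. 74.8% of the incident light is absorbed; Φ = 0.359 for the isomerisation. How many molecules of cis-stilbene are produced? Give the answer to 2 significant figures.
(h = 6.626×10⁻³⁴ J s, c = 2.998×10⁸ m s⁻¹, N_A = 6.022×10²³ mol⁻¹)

1.0×10²¹ molecules

Photon energy at 333 nm: hc/λ = (6.626×10⁻³⁴)(2.998×10⁸)/(333×10⁻⁹) = 5.965×10⁻¹⁹ J.
Energy delivered: (0.625 W)(3552 s) = 2220 J.
Photons incident: 2220 / 5.965×10⁻¹⁹ = 3.722×10²¹, i.e. 3.722×10²¹/6.022×10²³ = 0.006181 mol.
Photons absorbed: 0.748 × 0.006181 = 0.004623 mol.
Product: Φ × n_abs = 0.359 × 0.004623 = 0.001660 mol.
As a count: 0.001660 × 6.022×10²³ = 1.0×10²¹.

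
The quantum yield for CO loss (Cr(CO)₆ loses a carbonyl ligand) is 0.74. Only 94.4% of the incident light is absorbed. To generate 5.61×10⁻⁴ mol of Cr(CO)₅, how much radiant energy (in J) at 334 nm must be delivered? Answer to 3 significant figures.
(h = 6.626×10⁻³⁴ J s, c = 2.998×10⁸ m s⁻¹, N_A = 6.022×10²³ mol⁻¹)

288 J

Photons that must be absorbed: 5.61×10⁻⁴ / 0.74 = 7.581×10⁻⁴ mol.
Incident photons needed: 7.581×10⁻⁴ / 0.944 = 8.031×10⁻⁴ mol.
Photon energy: hc/λ = 5.948×10⁻¹⁹ J; per mole, 3.582×10⁵ J mol⁻¹.
Energy required: 8.031×10⁻⁴ × 3.582×10⁵ = 288 J.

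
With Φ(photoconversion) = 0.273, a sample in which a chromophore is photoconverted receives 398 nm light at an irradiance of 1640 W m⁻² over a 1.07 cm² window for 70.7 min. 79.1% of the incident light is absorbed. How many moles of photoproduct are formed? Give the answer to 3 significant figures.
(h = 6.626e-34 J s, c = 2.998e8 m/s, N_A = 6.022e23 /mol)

5.35e-4 mol

Photon energy at 398 nm: hc/λ = (6.626e-34)(2.998e8)/(398e-9) = 4.991e-19 J.
Energy delivered: (1640 W m⁻²)(1.07e-4 m²)(4242 s) = 744.4 J.
Photons incident: 744.4 / 4.991e-19 = 1.491e21, i.e. 1.491e21/6.022e23 = 0.002476 mol.
Photons absorbed: 0.791 × 0.002476 = 0.001959 mol.
Product: Φ × n_abs = 0.273 × 0.001959 = 5.348e-4 mol.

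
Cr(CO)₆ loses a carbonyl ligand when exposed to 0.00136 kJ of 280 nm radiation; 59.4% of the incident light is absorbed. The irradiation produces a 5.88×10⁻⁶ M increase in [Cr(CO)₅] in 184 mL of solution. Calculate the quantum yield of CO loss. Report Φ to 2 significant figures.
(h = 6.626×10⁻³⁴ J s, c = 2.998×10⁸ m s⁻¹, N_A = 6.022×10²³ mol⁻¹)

Product: (5.88×10⁻⁶ M)(0.184 L) = 1.082×10⁻⁶ mol.
Photon energy at 280 nm: hc/λ = (6.626×10⁻³⁴)(2.998×10⁸)/(280×10⁻⁹) = 7.095×10⁻¹⁹ J.
Incident energy: 0.00136 kJ = 1.36 J.
Photons incident: 1.36 / 7.095×10⁻¹⁹ = 1.917×10¹⁸, i.e. 1.917×10¹⁸/6.022×10²³ = 3.183×10⁻⁶ mol.
Photons absorbed: 0.594 × 3.183×10⁻⁶ = 1.891×10⁻⁶ mol.
Φ = 1.082×10⁻⁶ mol / 1.891×10⁻⁶ mol photons = 0.57.

Φ = 0.57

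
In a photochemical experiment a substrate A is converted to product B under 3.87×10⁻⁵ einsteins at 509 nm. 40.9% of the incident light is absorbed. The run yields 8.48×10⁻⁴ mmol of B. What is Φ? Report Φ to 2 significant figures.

Product: 8.48×10⁻⁴ mmol = 8.48×10⁻⁷ mol.
Photons absorbed: 0.409 × 3.87×10⁻⁵ = 1.583×10⁻⁵ mol.
Φ = 8.48×10⁻⁷ mol / 1.583×10⁻⁵ mol photons = 0.054.

Φ = 0.054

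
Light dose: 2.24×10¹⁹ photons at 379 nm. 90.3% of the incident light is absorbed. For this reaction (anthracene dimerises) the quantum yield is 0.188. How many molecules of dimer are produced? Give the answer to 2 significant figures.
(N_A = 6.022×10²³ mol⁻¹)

3.8×10¹⁸ molecules

Moles of photons: 2.24×10¹⁹ / 6.022×10²³ = 3.720×10⁻⁵ mol.
Photons absorbed: 0.903 × 3.720×10⁻⁵ = 3.359×10⁻⁵ mol.
Product: Φ × n_abs = 0.188 × 3.359×10⁻⁵ = 6.315×10⁻⁶ mol.
As a count: 6.315×10⁻⁶ × 6.022×10²³ = 3.8×10¹⁸.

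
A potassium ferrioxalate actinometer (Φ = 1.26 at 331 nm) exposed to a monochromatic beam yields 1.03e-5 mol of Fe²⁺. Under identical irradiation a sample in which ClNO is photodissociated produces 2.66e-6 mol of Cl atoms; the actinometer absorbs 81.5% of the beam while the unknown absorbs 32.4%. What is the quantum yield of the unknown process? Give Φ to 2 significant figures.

Photons absorbed by the actinometer: 1.03e-5 / 1.26 = 8.175e-6 mol.
Incident flux: 8.175e-6 / 0.815 = 1.003e-5 einstein.
Absorbed by unknown: 0.324 × 1.003e-5 = 3.250e-6 mol.
Φ(unknown) = 2.66e-6 / 3.250e-6 = 0.82.

Φ = 0.82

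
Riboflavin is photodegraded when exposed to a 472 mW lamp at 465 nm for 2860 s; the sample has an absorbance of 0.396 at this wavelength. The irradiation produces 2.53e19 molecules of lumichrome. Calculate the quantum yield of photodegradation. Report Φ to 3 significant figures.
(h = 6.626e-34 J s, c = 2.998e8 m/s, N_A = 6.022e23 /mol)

Product: 2.53e19 / 6.022e23 = 4.201e-5 mol.
Photon energy at 465 nm: hc/λ = (6.626e-34)(2.998e8)/(465e-9) = 4.272e-19 J.
Energy delivered: (472 mW)(2860 s) = 1350 J.
Photons incident: 1350 / 4.272e-19 = 3.160e21, i.e. 3.160e21/6.022e23 = 0.005247 mol.
Fraction absorbed: 1 − 10^(−0.396) = 0.5982.
Photons absorbed: 0.5982 × 0.005247 = 0.003139 mol.
Φ = 4.201e-5 mol / 0.003139 mol photons = 0.0134.

Φ = 0.0134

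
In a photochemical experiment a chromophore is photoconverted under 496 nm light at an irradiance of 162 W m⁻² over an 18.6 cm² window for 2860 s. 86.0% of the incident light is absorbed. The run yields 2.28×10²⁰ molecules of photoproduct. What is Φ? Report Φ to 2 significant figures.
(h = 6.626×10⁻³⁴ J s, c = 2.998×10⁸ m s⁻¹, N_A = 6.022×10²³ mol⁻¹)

Φ = 0.12

Product: 2.28×10²⁰ / 6.022×10²³ = 3.786×10⁻⁴ mol.
Photon energy at 496 nm: hc/λ = (6.626×10⁻³⁴)(2.998×10⁸)/(496×10⁻⁹) = 4.005×10⁻¹⁹ J.
Energy delivered: (162 W m⁻²)(18.6×10⁻⁴ m²)(2860 s) = 861.8 J.
Photons incident: 861.8 / 4.005×10⁻¹⁹ = 2.152×10²¹, i.e. 2.152×10²¹/6.022×10²³ = 0.003574 mol.
Photons absorbed: 0.860 × 0.003574 = 0.003074 mol.
Φ = 3.786×10⁻⁴ mol / 0.003074 mol photons = 0.12.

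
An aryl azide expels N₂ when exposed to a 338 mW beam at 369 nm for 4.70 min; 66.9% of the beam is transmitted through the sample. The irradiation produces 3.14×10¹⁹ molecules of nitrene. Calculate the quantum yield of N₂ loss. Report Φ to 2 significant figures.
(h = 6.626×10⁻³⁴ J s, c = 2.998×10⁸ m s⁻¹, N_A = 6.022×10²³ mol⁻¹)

Product: 3.14×10¹⁹ / 6.022×10²³ = 5.214×10⁻⁵ mol.
Photon energy at 369 nm: hc/λ = (6.626×10⁻³⁴)(2.998×10⁸)/(369×10⁻⁹) = 5.383×10⁻¹⁹ J.
Energy delivered: (338 mW)(282 s) = 95.32 J.
Photons incident: 95.32 / 5.383×10⁻¹⁹ = 1.771×10²⁰, i.e. 1.771×10²⁰/6.022×10²³ = 2.941×10⁻⁴ mol.
Fraction absorbed: 1 − 66.9/100 = 0.3310.
Photons absorbed: 0.3310 × 2.941×10⁻⁴ = 9.735×10⁻⁵ mol.
Φ = 5.214×10⁻⁵ mol / 9.735×10⁻⁵ mol photons = 0.54.

Φ = 0.54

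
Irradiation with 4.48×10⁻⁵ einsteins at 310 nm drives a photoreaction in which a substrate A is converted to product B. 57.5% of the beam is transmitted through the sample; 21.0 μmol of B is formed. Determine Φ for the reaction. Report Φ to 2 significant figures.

Product: 21.0 μmol = 2.10×10⁻⁵ mol.
Fraction absorbed: 1 − 57.5/100 = 0.4250.
Photons absorbed: 0.4250 × 4.48×10⁻⁵ = 1.904×10⁻⁵ mol.
Φ = 2.10×10⁻⁵ mol / 1.904×10⁻⁵ mol photons = 1.1.

Φ = 1.1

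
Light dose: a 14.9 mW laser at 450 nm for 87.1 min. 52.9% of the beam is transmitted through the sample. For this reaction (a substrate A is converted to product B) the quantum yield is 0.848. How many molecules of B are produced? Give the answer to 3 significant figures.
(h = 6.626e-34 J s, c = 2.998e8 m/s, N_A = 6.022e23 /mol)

Photon energy at 450 nm: hc/λ = (6.626e-34)(2.998e8)/(450e-9) = 4.414e-19 J.
Energy delivered: (14.9 mW)(5226 s) = 77.87 J.
Photons incident: 77.87 / 4.414e-19 = 1.764e20, i.e. 1.764e20/6.022e23 = 2.929e-4 mol.
Fraction absorbed: 1 − 52.9/100 = 0.4710.
Photons absorbed: 0.4710 × 2.929e-4 = 1.380e-4 mol.
Product: Φ × n_abs = 0.848 × 1.380e-4 = 1.170e-4 mol.
As a count: 1.170e-4 × 6.022e23 = 7.05e19.

7.05e19 molecules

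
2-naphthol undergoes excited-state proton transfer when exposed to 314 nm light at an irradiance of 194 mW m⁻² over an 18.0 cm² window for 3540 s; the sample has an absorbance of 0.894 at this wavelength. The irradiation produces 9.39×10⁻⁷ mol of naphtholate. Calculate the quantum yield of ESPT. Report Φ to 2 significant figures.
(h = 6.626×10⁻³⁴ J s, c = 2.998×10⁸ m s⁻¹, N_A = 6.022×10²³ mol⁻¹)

Φ = 0.33

Photon energy at 314 nm: hc/λ = (6.626×10⁻³⁴)(2.998×10⁸)/(314×10⁻⁹) = 6.326×10⁻¹⁹ J.
Energy delivered: (194 mW m⁻²)(18.0×10⁻⁴ m²)(3540 s) = 1.236 J.
Photons incident: 1.236 / 6.326×10⁻¹⁹ = 1.954×10¹⁸, i.e. 1.954×10¹⁸/6.022×10²³ = 3.245×10⁻⁶ mol.
Fraction absorbed: 1 − 10^(−0.894) = 0.8724.
Photons absorbed: 0.8724 × 3.245×10⁻⁶ = 2.831×10⁻⁶ mol.
Φ = 9.39×10⁻⁷ mol / 2.831×10⁻⁶ mol photons = 0.33.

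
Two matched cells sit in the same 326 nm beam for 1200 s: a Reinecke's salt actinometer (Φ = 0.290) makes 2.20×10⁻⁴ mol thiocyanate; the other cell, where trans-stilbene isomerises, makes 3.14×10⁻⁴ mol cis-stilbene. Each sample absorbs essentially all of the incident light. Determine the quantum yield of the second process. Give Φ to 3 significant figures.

Photons absorbed by the actinometer: 2.20×10⁻⁴ / 0.290 = 7.586×10⁻⁴ mol.
Φ(unknown) = 3.14×10⁻⁴ / 7.586×10⁻⁴ = 0.414.

Φ = 0.414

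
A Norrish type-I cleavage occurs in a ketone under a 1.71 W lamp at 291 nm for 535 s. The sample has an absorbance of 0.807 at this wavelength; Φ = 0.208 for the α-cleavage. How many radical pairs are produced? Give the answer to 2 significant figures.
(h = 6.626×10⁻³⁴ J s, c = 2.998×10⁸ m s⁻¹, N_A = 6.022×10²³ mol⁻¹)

Photon energy at 291 nm: hc/λ = (6.626×10⁻³⁴)(2.998×10⁸)/(291×10⁻⁹) = 6.826×10⁻¹⁹ J.
Energy delivered: (1.71 W)(535 s) = 914.9 J.
Photons incident: 914.9 / 6.826×10⁻¹⁹ = 1.340×10²¹, i.e. 1.340×10²¹/6.022×10²³ = 0.002225 mol.
Fraction absorbed: 1 − 10^(−0.807) = 0.8440.
Photons absorbed: 0.8440 × 0.002225 = 0.001878 mol.
Product: Φ × n_abs = 0.208 × 0.001878 = 3.906×10⁻⁴ mol.
As a count: 3.906×10⁻⁴ × 6.022×10²³ = 2.4×10²⁰.

2.4×10²⁰ radical pairs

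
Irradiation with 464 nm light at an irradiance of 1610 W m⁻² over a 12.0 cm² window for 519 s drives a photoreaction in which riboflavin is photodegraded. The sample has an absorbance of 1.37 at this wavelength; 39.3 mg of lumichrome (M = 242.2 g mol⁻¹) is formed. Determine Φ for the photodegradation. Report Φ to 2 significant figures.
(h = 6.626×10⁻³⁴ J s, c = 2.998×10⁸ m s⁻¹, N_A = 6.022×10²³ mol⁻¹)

Φ = 0.044

Product: 39.3 mg / 242.2 g mol⁻¹ = 1.623×10⁻⁴ mol.
Photon energy at 464 nm: hc/λ = (6.626×10⁻³⁴)(2.998×10⁸)/(464×10⁻⁹) = 4.281×10⁻¹⁹ J.
Energy delivered: (1610 W m⁻²)(12.0×10⁻⁴ m²)(519 s) = 1003 J.
Photons incident: 1003 / 4.281×10⁻¹⁹ = 2.343×10²¹, i.e. 2.343×10²¹/6.022×10²³ = 0.003891 mol.
Fraction absorbed: 1 − 10^(−1.37) = 0.9573.
Photons absorbed: 0.9573 × 0.003891 = 0.003725 mol.
Φ = 1.623×10⁻⁴ mol / 0.003725 mol photons = 0.044.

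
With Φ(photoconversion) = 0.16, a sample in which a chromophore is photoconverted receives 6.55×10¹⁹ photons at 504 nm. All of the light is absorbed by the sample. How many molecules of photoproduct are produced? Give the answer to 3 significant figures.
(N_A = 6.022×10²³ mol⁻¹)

Moles of photons: 6.55×10¹⁹ / 6.022×10²³ = 1.088×10⁻⁴ mol.
Product: Φ × n_abs = 0.16 × 1.088×10⁻⁴ = 1.741×10⁻⁵ mol.
As a count: 1.741×10⁻⁵ × 6.022×10²³ = 1.05×10¹⁹.

1.05×10¹⁹ molecules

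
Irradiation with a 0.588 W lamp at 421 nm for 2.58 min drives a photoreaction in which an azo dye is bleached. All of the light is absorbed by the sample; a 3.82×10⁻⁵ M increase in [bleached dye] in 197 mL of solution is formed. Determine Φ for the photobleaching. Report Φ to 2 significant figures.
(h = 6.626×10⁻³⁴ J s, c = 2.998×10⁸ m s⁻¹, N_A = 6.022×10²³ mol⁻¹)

Product: (3.82×10⁻⁵ M)(0.197 L) = 7.525×10⁻⁶ mol.
Photon energy at 421 nm: hc/λ = (6.626×10⁻³⁴)(2.998×10⁸)/(421×10⁻⁹) = 4.718×10⁻¹⁹ J.
Energy delivered: (0.588 W)(154.8 s) = 91.02 J.
Photons incident: 91.02 / 4.718×10⁻¹⁹ = 1.929×10²⁰, i.e. 1.929×10²⁰/6.022×10²³ = 3.203×10⁻⁴ mol.
Φ = 7.525×10⁻⁶ mol / 3.203×10⁻⁴ mol photons = 0.023.

Φ = 0.023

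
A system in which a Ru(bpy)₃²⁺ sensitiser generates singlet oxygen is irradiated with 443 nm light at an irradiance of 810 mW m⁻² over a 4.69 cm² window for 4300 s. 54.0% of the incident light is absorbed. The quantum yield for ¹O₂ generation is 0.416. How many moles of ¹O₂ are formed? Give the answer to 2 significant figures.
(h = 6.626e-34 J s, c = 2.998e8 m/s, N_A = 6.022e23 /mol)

Photon energy at 443 nm: hc/λ = (6.626e-34)(2.998e8)/(443e-9) = 4.484e-19 J.
Energy delivered: (810 mW m⁻²)(4.69e-4 m²)(4300 s) = 1.634 J.
Photons incident: 1.634 / 4.484e-19 = 3.644e18, i.e. 3.644e18/6.022e23 = 6.051e-6 mol.
Photons absorbed: 0.540 × 6.051e-6 = 3.268e-6 mol.
Product: Φ × n_abs = 0.416 × 3.268e-6 = 1.359e-6 mol.

1.4e-6 mol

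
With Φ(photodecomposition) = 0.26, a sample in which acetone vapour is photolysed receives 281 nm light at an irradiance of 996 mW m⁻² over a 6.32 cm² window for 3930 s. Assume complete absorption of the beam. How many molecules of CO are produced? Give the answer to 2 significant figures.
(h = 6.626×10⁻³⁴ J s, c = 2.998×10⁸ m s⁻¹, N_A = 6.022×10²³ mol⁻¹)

Photon energy at 281 nm: hc/λ = (6.626×10⁻³⁴)(2.998×10⁸)/(281×10⁻⁹) = 7.069×10⁻¹⁹ J.
Energy delivered: (996 mW m⁻²)(6.32×10⁻⁴ m²)(3930 s) = 2.474 J.
Photons incident: 2.474 / 7.069×10⁻¹⁹ = 3.500×10¹⁸, i.e. 3.500×10¹⁸/6.022×10²³ = 5.812×10⁻⁶ mol.
Product: Φ × n_abs = 0.26 × 5.812×10⁻⁶ = 1.511×10⁻⁶ mol.
As a count: 1.511×10⁻⁶ × 6.022×10²³ = 9.1×10¹⁷.

9.1×10¹⁷ molecules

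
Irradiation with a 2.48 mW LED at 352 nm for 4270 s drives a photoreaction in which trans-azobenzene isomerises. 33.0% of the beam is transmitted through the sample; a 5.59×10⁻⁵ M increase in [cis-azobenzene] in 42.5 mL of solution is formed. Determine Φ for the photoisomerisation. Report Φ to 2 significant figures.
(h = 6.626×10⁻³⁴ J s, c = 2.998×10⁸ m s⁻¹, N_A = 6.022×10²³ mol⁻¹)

Product: (5.59×10⁻⁵ M)(0.0425 L) = 2.376×10⁻⁶ mol.
Photon energy at 352 nm: hc/λ = (6.626×10⁻³⁴)(2.998×10⁸)/(352×10⁻⁹) = 5.643×10⁻¹⁹ J.
Energy delivered: (2.48 mW)(4270 s) = 10.59 J.
Photons incident: 10.59 / 5.643×10⁻¹⁹ = 1.877×10¹⁹, i.e. 1.877×10¹⁹/6.022×10²³ = 3.117×10⁻⁵ mol.
Fraction absorbed: 1 − 33.0/100 = 0.6700.
Photons absorbed: 0.6700 × 3.117×10⁻⁵ = 2.088×10⁻⁵ mol.
Φ = 2.376×10⁻⁶ mol / 2.088×10⁻⁵ mol photons = 0.11.

Φ = 0.11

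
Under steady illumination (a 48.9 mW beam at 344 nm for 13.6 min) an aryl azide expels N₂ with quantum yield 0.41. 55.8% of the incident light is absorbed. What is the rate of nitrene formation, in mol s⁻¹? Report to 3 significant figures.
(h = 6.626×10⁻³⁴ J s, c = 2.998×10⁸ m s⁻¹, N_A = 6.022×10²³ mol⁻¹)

3.22×10⁻⁸ mol s⁻¹

Photon energy at 344 nm: hc/λ = (6.626×10⁻³⁴)(2.998×10⁸)/(344×10⁻⁹) = 5.775×10⁻¹⁹ J.
Energy delivered: (48.9 mW)(816 s) = 39.90 J.
Photons incident: 39.90 / 5.775×10⁻¹⁹ = 6.909×10¹⁹, i.e. 6.909×10¹⁹/6.022×10²³ = 1.147×10⁻⁴ mol.
Photons absorbed: 0.558 × 1.147×10⁻⁴ = 6.400×10⁻⁵ mol.
Product formed: 0.41 × 6.400×10⁻⁵ = 2.624×10⁻⁵ mol.
Rate: 2.624×10⁻⁵ / 816 s = 3.22×10⁻⁸ mol s⁻¹.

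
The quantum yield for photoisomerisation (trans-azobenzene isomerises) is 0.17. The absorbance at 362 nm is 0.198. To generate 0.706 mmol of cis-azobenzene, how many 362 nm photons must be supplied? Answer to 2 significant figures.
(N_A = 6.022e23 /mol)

Product: 0.706 mmol = 7.06e-4 mol.
Photons that must be absorbed: 7.06e-4 / 0.17 = 0.004153 mol.
Fraction absorbed: 1 − 10^(−0.198) = 0.3661.
Incident photons needed: 0.004153 / 0.3661 = 0.01134 mol.
Photon count: 0.01134 × 6.022e23 = 6.8e21.

6.8e21 photons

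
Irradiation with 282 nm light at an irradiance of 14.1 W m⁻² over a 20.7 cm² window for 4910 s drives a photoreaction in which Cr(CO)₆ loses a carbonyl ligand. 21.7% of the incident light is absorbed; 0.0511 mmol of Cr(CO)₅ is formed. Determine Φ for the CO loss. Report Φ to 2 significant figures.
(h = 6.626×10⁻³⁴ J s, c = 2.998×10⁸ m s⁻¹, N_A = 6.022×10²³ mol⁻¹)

Product: 0.0511 mmol = 5.11×10⁻⁵ mol.
Photon energy at 282 nm: hc/λ = (6.626×10⁻³⁴)(2.998×10⁸)/(282×10⁻⁹) = 7.044×10⁻¹⁹ J.
Energy delivered: (14.1 W m⁻²)(20.7×10⁻⁴ m²)(4910 s) = 143.3 J.
Photons incident: 143.3 / 7.044×10⁻¹⁹ = 2.034×10²⁰, i.e. 2.034×10²⁰/6.022×10²³ = 3.378×10⁻⁴ mol.
Photons absorbed: 0.217 × 3.378×10⁻⁴ = 7.330×10⁻⁵ mol.
Φ = 5.11×10⁻⁵ mol / 7.330×10⁻⁵ mol photons = 0.70.

Φ = 0.70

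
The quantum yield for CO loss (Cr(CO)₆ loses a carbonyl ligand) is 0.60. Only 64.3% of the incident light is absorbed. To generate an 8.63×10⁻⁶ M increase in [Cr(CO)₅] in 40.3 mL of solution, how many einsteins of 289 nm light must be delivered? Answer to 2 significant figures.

Product: (8.63×10⁻⁶ M)(0.0403 L) = 3.478×10⁻⁷ mol.
Photons that must be absorbed: 3.478×10⁻⁷ / 0.60 = 5.797×10⁻⁷ mol.
Incident photons needed: 5.797×10⁻⁷ / 0.643 = 9.016×10⁻⁷ mol.

9.0×10⁻⁷ einstein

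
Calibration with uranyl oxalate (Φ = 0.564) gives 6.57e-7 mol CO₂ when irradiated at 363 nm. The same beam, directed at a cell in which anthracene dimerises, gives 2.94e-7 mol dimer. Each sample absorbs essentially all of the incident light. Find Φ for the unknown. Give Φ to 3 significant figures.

Φ = 0.252

Photons absorbed by the actinometer: 6.57e-7 / 0.564 = 1.165e-6 mol.
Φ(unknown) = 2.94e-7 / 1.165e-6 = 0.252.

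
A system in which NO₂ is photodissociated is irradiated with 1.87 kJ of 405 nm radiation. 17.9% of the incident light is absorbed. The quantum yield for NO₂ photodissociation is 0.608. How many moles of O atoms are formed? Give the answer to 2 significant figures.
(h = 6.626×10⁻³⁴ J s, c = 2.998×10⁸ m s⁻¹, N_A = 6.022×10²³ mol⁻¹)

6.9×10⁻⁴ mol

Photon energy at 405 nm: hc/λ = (6.626×10⁻³⁴)(2.998×10⁸)/(405×10⁻⁹) = 4.905×10⁻¹⁹ J.
Incident energy: 1.87 kJ = 1870 J.
Photons incident: 1870 / 4.905×10⁻¹⁹ = 3.812×10²¹, i.e. 3.812×10²¹/6.022×10²³ = 0.006330 mol.
Photons absorbed: 0.179 × 0.006330 = 0.001133 mol.
Product: Φ × n_abs = 0.608 × 0.001133 = 6.889×10⁻⁴ mol.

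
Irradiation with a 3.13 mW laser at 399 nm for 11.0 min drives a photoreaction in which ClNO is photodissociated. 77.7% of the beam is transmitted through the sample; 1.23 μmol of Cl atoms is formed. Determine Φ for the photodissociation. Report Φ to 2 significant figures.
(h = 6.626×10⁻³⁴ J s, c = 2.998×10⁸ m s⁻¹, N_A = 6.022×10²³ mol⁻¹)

Product: 1.23 μmol = 1.23×10⁻⁶ mol.
Photon energy at 399 nm: hc/λ = (6.626×10⁻³⁴)(2.998×10⁸)/(399×10⁻⁹) = 4.979×10⁻¹⁹ J.
Energy delivered: (3.13 mW)(660 s) = 2.066 J.
Photons incident: 2.066 / 4.979×10⁻¹⁹ = 4.149×10¹⁸, i.e. 4.149×10¹⁸/6.022×10²³ = 6.890×10⁻⁶ mol.
Fraction absorbed: 1 − 77.7/100 = 0.2230.
Photons absorbed: 0.2230 × 6.890×10⁻⁶ = 1.536×10⁻⁶ mol.
Φ = 1.23×10⁻⁶ mol / 1.536×10⁻⁶ mol photons = 0.80.

Φ = 0.80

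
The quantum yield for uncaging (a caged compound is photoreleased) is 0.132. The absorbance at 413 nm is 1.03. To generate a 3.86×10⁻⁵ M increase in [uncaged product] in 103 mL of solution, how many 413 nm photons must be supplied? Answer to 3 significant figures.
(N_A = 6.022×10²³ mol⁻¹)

2.00×10¹⁹ photons

Product: (3.86×10⁻⁵ M)(0.103 L) = 3.976×10⁻⁶ mol.
Photons that must be absorbed: 3.976×10⁻⁶ / 0.132 = 3.012×10⁻⁵ mol.
Fraction absorbed: 1 − 10^(−1.03) = 0.9067.
Incident photons needed: 3.012×10⁻⁵ / 0.9067 = 3.322×10⁻⁵ mol.
Photon count: 3.322×10⁻⁵ × 6.022×10²³ = 2.00×10¹⁹.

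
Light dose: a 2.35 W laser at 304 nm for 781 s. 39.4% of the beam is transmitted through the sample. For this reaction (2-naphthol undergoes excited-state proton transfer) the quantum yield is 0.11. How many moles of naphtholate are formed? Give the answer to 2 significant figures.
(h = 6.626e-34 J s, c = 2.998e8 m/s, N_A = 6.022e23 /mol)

Photon energy at 304 nm: hc/λ = (6.626e-34)(2.998e8)/(304e-9) = 6.534e-19 J.
Energy delivered: (2.35 W)(781 s) = 1835 J.
Photons incident: 1835 / 6.534e-19 = 2.808e21, i.e. 2.808e21/6.022e23 = 0.004663 mol.
Fraction absorbed: 1 − 39.4/100 = 0.6060.
Photons absorbed: 0.6060 × 0.004663 = 0.002826 mol.
Product: Φ × n_abs = 0.11 × 0.002826 = 3.109e-4 mol.

3.1e-4 mol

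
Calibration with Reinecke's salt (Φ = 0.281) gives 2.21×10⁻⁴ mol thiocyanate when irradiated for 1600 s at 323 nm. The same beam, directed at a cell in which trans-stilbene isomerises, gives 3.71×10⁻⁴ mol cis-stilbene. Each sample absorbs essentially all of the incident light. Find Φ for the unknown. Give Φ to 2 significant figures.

Photons absorbed by the actinometer: 2.21×10⁻⁴ / 0.281 = 7.865×10⁻⁴ mol.
Φ(unknown) = 3.71×10⁻⁴ / 7.865×10⁻⁴ = 0.47.

Φ = 0.47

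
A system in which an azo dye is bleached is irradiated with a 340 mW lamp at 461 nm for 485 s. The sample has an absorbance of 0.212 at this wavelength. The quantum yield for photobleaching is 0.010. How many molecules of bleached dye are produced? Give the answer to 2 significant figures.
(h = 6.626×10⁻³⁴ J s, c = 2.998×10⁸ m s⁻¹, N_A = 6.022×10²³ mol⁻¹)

1.5×10¹⁸ molecules

Photon energy at 461 nm: hc/λ = (6.626×10⁻³⁴)(2.998×10⁸)/(461×10⁻⁹) = 4.309×10⁻¹⁹ J.
Energy delivered: (340 mW)(485 s) = 164.9 J.
Photons incident: 164.9 / 4.309×10⁻¹⁹ = 3.827×10²⁰, i.e. 3.827×10²⁰/6.022×10²³ = 6.355×10⁻⁴ mol.
Fraction absorbed: 1 − 10^(−0.212) = 0.3862.
Photons absorbed: 0.3862 × 6.355×10⁻⁴ = 2.454×10⁻⁴ mol.
Product: Φ × n_abs = 0.010 × 2.454×10⁻⁴ = 2.454×10⁻⁶ mol.
As a count: 2.454×10⁻⁶ × 6.022×10²³ = 1.5×10¹⁸.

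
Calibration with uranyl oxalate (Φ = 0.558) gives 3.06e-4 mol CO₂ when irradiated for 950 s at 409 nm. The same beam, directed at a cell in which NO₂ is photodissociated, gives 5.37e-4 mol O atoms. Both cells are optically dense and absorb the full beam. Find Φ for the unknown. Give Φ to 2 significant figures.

Photons absorbed by the actinometer: 3.06e-4 / 0.558 = 5.484e-4 mol.
Φ(unknown) = 5.37e-4 / 5.484e-4 = 0.98.

Φ = 0.98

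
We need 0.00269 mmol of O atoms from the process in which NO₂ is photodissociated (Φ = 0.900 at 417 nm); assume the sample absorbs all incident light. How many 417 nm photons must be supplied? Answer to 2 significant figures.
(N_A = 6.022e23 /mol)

Product: 0.00269 mmol = 2.69e-6 mol.
Photons that must be absorbed: 2.69e-6 / 0.900 = 2.989e-6 mol.
Photon count: 2.989e-6 × 6.022e23 = 1.8e18.

1.8e18 photons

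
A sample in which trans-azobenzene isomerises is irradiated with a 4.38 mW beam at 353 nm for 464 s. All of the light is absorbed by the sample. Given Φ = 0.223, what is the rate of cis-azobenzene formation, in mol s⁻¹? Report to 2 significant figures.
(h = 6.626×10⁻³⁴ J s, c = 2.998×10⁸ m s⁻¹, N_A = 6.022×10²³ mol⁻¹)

2.9×10⁻⁹ mol s⁻¹

Photon energy at 353 nm: hc/λ = (6.626×10⁻³⁴)(2.998×10⁸)/(353×10⁻⁹) = 5.627×10⁻¹⁹ J.
Energy delivered: (4.38 mW)(464 s) = 2.032 J.
Photons incident: 2.032 / 5.627×10⁻¹⁹ = 3.611×10¹⁸, i.e. 3.611×10¹⁸/6.022×10²³ = 5.996×10⁻⁶ mol.
Product formed: 0.223 × 5.996×10⁻⁶ = 1.337×10⁻⁶ mol.
Rate: 1.337×10⁻⁶ / 464 s = 2.9×10⁻⁹ mol s⁻¹.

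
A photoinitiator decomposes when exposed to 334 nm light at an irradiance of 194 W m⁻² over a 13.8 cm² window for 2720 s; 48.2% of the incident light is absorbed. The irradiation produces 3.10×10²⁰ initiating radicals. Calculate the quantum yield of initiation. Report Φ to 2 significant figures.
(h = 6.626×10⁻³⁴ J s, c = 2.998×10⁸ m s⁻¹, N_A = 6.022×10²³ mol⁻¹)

Φ = 0.53

Product: 3.10×10²⁰ / 6.022×10²³ = 5.148×10⁻⁴ mol.
Photon energy at 334 nm: hc/λ = (6.626×10⁻³⁴)(2.998×10⁸)/(334×10⁻⁹) = 5.948×10⁻¹⁹ J.
Energy delivered: (194 W m⁻²)(13.8×10⁻⁴ m²)(2720 s) = 728.2 J.
Photons incident: 728.2 / 5.948×10⁻¹⁹ = 1.224×10²¹, i.e. 1.224×10²¹/6.022×10²³ = 0.002033 mol.
Photons absorbed: 0.482 × 0.002033 = 9.799×10⁻⁴ mol.
Φ = 5.148×10⁻⁴ mol / 9.799×10⁻⁴ mol photons = 0.53.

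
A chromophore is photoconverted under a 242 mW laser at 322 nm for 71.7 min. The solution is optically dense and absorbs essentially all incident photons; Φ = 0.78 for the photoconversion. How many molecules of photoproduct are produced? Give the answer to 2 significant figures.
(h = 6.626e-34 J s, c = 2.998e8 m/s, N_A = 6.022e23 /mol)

Photon energy at 322 nm: hc/λ = (6.626e-34)(2.998e8)/(322e-9) = 6.169e-19 J.
Energy delivered: (242 mW)(4302 s) = 1041 J.
Photons incident: 1041 / 6.169e-19 = 1.687e21, i.e. 1.687e21/6.022e23 = 0.002801 mol.
Product: Φ × n_abs = 0.78 × 0.002801 = 0.002185 mol.
As a count: 0.002185 × 6.022e23 = 1.3e21.

1.3e21 molecules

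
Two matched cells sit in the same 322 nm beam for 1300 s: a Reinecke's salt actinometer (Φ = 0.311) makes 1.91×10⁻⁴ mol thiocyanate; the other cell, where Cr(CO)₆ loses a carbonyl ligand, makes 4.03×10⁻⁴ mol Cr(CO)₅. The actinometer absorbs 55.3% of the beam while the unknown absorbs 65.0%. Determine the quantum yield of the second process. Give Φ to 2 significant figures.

Photons absorbed by the actinometer: 1.91×10⁻⁴ / 0.311 = 6.141×10⁻⁴ mol.
Incident flux: 6.141×10⁻⁴ / 0.553 = 0.001110 einstein.
Absorbed by unknown: 0.650 × 0.001110 = 7.215×10⁻⁴ mol.
Φ(unknown) = 4.03×10⁻⁴ / 7.215×10⁻⁴ = 0.56.

Φ = 0.56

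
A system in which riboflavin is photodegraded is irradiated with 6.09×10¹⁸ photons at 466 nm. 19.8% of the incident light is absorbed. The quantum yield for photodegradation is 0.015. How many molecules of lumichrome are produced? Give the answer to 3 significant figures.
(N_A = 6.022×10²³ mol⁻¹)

Moles of photons: 6.09×10¹⁸ / 6.022×10²³ = 1.011×10⁻⁵ mol.
Photons absorbed: 0.198 × 1.011×10⁻⁵ = 2.002×10⁻⁶ mol.
Product: Φ × n_abs = 0.015 × 2.002×10⁻⁶ = 3.003×10⁻⁸ mol.
As a count: 3.003×10⁻⁸ × 6.022×10²³ = 1.81×10¹⁶.

1.81×10¹⁶ molecules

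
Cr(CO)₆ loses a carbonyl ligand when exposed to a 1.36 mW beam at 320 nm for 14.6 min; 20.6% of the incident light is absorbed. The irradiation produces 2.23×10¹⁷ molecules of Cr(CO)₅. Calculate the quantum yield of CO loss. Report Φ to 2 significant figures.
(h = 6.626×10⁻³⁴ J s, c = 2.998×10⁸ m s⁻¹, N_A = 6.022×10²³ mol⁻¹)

Φ = 0.56

Product: 2.23×10¹⁷ / 6.022×10²³ = 3.703×10⁻⁷ mol.
Photon energy at 320 nm: hc/λ = (6.626×10⁻³⁴)(2.998×10⁸)/(320×10⁻⁹) = 6.208×10⁻¹⁹ J.
Energy delivered: (1.36 mW)(876 s) = 1.191 J.
Photons incident: 1.191 / 6.208×10⁻¹⁹ = 1.918×10¹⁸, i.e. 1.918×10¹⁸/6.022×10²³ = 3.185×10⁻⁶ mol.
Photons absorbed: 0.206 × 3.185×10⁻⁶ = 6.561×10⁻⁷ mol.
Φ = 3.703×10⁻⁷ mol / 6.561×10⁻⁷ mol photons = 0.56.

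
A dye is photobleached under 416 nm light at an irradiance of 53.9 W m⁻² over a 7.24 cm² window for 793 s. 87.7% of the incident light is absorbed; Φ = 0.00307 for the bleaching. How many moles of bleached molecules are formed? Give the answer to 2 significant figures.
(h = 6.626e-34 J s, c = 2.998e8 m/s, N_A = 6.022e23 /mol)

2.9e-7 mol

Photon energy at 416 nm: hc/λ = (6.626e-34)(2.998e8)/(416e-9) = 4.775e-19 J.
Energy delivered: (53.9 W m⁻²)(7.24e-4 m²)(793 s) = 30.95 J.
Photons incident: 30.95 / 4.775e-19 = 6.482e19, i.e. 6.482e19/6.022e23 = 1.076e-4 mol.
Photons absorbed: 0.877 × 1.076e-4 = 9.437e-5 mol.
Product: Φ × n_abs = 0.00307 × 9.437e-5 = 2.897e-7 mol.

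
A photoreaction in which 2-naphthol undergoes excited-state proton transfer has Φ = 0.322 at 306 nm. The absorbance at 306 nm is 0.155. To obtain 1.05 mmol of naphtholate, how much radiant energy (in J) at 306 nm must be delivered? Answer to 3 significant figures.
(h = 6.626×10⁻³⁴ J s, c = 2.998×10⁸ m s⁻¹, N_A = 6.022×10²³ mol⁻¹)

4250 J

Product: 1.05 mmol = 0.00105 mol.
Photons that must be absorbed: 0.00105 / 0.322 = 0.003261 mol.
Fraction absorbed: 1 − 10^(−0.155) = 0.3002.
Incident photons needed: 0.003261 / 0.3002 = 0.01086 mol.
Photon energy: hc/λ = 6.492×10⁻¹⁹ J; per mole, 3.909×10⁵ J mol⁻¹.
Energy required: 0.01086 × 3.909×10⁵ = 4250 J.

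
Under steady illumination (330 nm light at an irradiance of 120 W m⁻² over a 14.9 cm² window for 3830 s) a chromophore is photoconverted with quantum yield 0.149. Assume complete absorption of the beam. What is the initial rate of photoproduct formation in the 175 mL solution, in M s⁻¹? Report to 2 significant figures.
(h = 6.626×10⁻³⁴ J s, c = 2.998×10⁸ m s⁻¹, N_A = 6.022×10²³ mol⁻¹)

Photon energy at 330 nm: hc/λ = (6.626×10⁻³⁴)(2.998×10⁸)/(330×10⁻⁹) = 6.020×10⁻¹⁹ J.
Energy delivered: (120 W m⁻²)(14.9×10⁻⁴ m²)(3830 s) = 684.8 J.
Photons incident: 684.8 / 6.020×10⁻¹⁹ = 1.138×10²¹, i.e. 1.138×10²¹/6.022×10²³ = 0.001890 mol.
Product formed: 0.149 × 0.001890 = 2.816×10⁻⁴ mol.
Rate: 2.816×10⁻⁴ mol / (3830 s × 0.175 L) = 4.2×10⁻⁷ M s⁻¹.

4.2×10⁻⁷ M s⁻¹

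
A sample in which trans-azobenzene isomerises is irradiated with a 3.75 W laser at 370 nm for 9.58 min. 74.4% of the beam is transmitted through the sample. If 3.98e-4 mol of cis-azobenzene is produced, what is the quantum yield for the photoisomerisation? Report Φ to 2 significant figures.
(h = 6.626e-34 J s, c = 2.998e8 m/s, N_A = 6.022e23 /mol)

Photon energy at 370 nm: hc/λ = (6.626e-34)(2.998e8)/(370e-9) = 5.369e-19 J.
Energy delivered: (3.75 W)(574.8 s) = 2156 J.
Photons incident: 2156 / 5.369e-19 = 4.016e21, i.e. 4.016e21/6.022e23 = 0.006669 mol.
Fraction absorbed: 1 − 74.4/100 = 0.2560.
Photons absorbed: 0.2560 × 0.006669 = 0.001707 mol.
Φ = 3.98e-4 mol / 0.001707 mol photons = 0.23.

Φ = 0.23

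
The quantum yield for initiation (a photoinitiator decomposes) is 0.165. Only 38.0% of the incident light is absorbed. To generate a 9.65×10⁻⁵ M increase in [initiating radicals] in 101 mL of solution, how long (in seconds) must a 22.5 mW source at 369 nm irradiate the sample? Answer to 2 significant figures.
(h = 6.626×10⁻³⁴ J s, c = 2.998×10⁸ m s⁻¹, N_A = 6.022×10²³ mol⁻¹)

t ≈ 2200 s

Product: (9.65×10⁻⁵ M)(0.101 L) = 9.747×10⁻⁶ mol.
Photons that must be absorbed: 9.747×10⁻⁶ / 0.165 = 5.907×10⁻⁵ mol.
Incident photons needed: 5.907×10⁻⁵ / 0.380 = 1.554×10⁻⁴ mol.
Photon energy: hc/λ = 5.383×10⁻¹⁹ J; per mole, 3.242×10⁵ J mol⁻¹.
Energy required: 1.554×10⁻⁴ × 3.242×10⁵ = 50.38 J.
Time: 50.38 J / 0.0225 W = 2200 s.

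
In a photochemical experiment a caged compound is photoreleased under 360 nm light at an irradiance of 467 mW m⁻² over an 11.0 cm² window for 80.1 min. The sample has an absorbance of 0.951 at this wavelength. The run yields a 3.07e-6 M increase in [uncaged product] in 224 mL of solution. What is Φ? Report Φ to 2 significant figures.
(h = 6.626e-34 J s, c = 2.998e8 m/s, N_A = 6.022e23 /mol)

Product: (3.07e-6 M)(0.224 L) = 6.877e-7 mol.
Photon energy at 360 nm: hc/λ = (6.626e-34)(2.998e8)/(360e-9) = 5.518e-19 J.
Energy delivered: (467 mW m⁻²)(11.0e-4 m²)(4806 s) = 2.469 J.
Photons incident: 2.469 / 5.518e-19 = 4.474e18, i.e. 4.474e18/6.022e23 = 7.429e-6 mol.
Fraction absorbed: 1 − 10^(−0.951) = 0.8881.
Photons absorbed: 0.8881 × 7.429e-6 = 6.598e-6 mol.
Φ = 6.877e-7 mol / 6.598e-6 mol photons = 0.10.

Φ = 0.10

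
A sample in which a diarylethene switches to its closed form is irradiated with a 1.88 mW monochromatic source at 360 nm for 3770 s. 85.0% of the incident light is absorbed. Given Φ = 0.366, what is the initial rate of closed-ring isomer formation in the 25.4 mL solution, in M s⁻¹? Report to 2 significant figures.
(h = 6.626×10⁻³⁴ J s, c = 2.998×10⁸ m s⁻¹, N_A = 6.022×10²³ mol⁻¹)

Photon energy at 360 nm: hc/λ = (6.626×10⁻³⁴)(2.998×10⁸)/(360×10⁻⁹) = 5.518×10⁻¹⁹ J.
Energy delivered: (1.88 mW)(3770 s) = 7.088 J.
Photons incident: 7.088 / 5.518×10⁻¹⁹ = 1.285×10¹⁹, i.e. 1.285×10¹⁹/6.022×10²³ = 2.134×10⁻⁵ mol.
Photons absorbed: 0.850 × 2.134×10⁻⁵ = 1.814×10⁻⁵ mol.
Product formed: 0.366 × 1.814×10⁻⁵ = 6.639×10⁻⁶ mol.
Rate: 6.639×10⁻⁶ mol / (3770 s × 0.0254 L) = 6.9×10⁻⁸ M s⁻¹.

6.9×10⁻⁸ M s⁻¹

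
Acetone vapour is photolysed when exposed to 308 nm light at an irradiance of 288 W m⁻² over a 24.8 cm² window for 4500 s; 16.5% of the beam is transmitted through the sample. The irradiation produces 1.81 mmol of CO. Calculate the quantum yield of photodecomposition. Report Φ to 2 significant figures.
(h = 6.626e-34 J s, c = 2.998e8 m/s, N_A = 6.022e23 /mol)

Φ = 0.26

Product: 1.81 mmol = 0.00181 mol.
Photon energy at 308 nm: hc/λ = (6.626e-34)(2.998e8)/(308e-9) = 6.450e-19 J.
Energy delivered: (288 W m⁻²)(24.8e-4 m²)(4500 s) = 3214 J.
Photons incident: 3214 / 6.450e-19 = 4.983e21, i.e. 4.983e21/6.022e23 = 0.008275 mol.
Fraction absorbed: 1 − 16.5/100 = 0.8350.
Photons absorbed: 0.8350 × 0.008275 = 0.006910 mol.
Φ = 0.00181 mol / 0.006910 mol photons = 0.26.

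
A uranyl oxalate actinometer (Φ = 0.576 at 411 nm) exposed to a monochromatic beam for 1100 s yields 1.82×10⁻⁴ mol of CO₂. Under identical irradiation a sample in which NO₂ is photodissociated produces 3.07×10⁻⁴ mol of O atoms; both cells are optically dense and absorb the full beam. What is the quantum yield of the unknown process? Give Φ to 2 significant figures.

Photons absorbed by the actinometer: 1.82×10⁻⁴ / 0.576 = 3.160×10⁻⁴ mol.
Φ(unknown) = 3.07×10⁻⁴ / 3.160×10⁻⁴ = 0.97.

Φ = 0.97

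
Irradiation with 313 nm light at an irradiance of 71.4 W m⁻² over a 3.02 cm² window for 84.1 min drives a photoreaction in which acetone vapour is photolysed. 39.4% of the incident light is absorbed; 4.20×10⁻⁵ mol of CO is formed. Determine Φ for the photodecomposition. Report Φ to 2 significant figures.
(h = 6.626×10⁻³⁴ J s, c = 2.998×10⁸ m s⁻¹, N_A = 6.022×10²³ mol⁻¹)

Photon energy at 313 nm: hc/λ = (6.626×10⁻³⁴)(2.998×10⁸)/(313×10⁻⁹) = 6.347×10⁻¹⁹ J.
Energy delivered: (71.4 W m⁻²)(3.02×10⁻⁴ m²)(5046 s) = 108.8 J.
Photons incident: 108.8 / 6.347×10⁻¹⁹ = 1.714×10²⁰, i.e. 1.714×10²⁰/6.022×10²³ = 2.846×10⁻⁴ mol.
Photons absorbed: 0.394 × 2.846×10⁻⁴ = 1.121×10⁻⁴ mol.
Φ = 4.20×10⁻⁵ mol / 1.121×10⁻⁴ mol photons = 0.37.

Φ = 0.37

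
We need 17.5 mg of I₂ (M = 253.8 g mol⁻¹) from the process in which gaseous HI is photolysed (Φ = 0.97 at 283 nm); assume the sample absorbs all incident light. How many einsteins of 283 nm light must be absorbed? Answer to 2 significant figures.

7.1e-5 einstein

Product: 17.5 mg / 253.8 g mol⁻¹ = 6.895e-5 mol.
Photons that must be absorbed: 6.895e-5 / 0.97 = 7.108e-5 mol.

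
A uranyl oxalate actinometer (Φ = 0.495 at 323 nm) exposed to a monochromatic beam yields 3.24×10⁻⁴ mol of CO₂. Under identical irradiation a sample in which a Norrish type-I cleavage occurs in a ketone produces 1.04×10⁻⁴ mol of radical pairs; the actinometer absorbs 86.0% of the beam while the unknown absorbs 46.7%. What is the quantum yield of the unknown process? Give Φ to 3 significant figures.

Photons absorbed by the actinometer: 3.24×10⁻⁴ / 0.495 = 6.545×10⁻⁴ mol.
Incident flux: 6.545×10⁻⁴ / 0.860 = 7.610×10⁻⁴ einstein.
Absorbed by unknown: 0.467 × 7.610×10⁻⁴ = 3.554×10⁻⁴ mol.
Φ(unknown) = 1.04×10⁻⁴ / 3.554×10⁻⁴ = 0.293.

Φ = 0.293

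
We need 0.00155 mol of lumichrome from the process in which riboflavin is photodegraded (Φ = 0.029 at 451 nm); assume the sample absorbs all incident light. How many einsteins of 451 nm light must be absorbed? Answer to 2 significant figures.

0.053 einstein

Photons that must be absorbed: 0.00155 / 0.029 = 0.05345 mol.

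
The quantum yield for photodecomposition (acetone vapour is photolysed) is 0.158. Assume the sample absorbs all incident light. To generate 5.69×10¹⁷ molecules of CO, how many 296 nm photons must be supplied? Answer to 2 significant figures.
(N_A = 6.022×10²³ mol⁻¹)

Product: 5.69×10¹⁷ / 6.022×10²³ = 9.449×10⁻⁷ mol.
Photons that must be absorbed: 9.449×10⁻⁷ / 0.158 = 5.980×10⁻⁶ mol.
Photon count: 5.980×10⁻⁶ × 6.022×10²³ = 3.6×10¹⁸.

3.6×10¹⁸ photons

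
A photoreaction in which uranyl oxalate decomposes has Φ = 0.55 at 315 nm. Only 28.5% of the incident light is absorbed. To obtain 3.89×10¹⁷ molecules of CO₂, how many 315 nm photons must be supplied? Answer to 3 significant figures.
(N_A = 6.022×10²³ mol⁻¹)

2.48×10¹⁸ photons

Product: 3.89×10¹⁷ / 6.022×10²³ = 6.460×10⁻⁷ mol.
Photons that must be absorbed: 6.460×10⁻⁷ / 0.55 = 1.175×10⁻⁶ mol.
Incident photons needed: 1.175×10⁻⁶ / 0.285 = 4.123×10⁻⁶ mol.
Photon count: 4.123×10⁻⁶ × 6.022×10²³ = 2.48×10¹⁸.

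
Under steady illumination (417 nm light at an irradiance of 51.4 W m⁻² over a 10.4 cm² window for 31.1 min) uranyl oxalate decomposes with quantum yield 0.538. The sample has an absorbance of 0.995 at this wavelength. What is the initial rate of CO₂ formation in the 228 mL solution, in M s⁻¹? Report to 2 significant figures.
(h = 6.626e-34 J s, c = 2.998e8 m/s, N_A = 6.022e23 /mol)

Photon energy at 417 nm: hc/λ = (6.626e-34)(2.998e8)/(417e-9) = 4.764e-19 J.
Energy delivered: (51.4 W m⁻²)(10.4e-4 m²)(1866 s) = 99.75 J.
Photons incident: 99.75 / 4.764e-19 = 2.094e20, i.e. 2.094e20/6.022e23 = 3.477e-4 mol.
Fraction absorbed: 1 − 10^(−0.995) = 0.8988.
Photons absorbed: 0.8988 × 3.477e-4 = 3.125e-4 mol.
Product formed: 0.538 × 3.125e-4 = 1.681e-4 mol.
Rate: 1.681e-4 mol / (1866 s × 0.228 L) = 4.0e-7 M s⁻¹.

4.0e-7 M s⁻¹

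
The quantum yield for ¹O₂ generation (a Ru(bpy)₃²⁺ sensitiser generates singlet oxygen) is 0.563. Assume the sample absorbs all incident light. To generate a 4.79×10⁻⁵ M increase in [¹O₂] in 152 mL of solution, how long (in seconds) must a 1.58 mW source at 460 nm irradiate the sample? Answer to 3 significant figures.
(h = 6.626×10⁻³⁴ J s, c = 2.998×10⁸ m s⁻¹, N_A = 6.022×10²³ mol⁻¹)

Product: (4.79×10⁻⁵ M)(0.152 L) = 7.281×10⁻⁶ mol.
Photons that must be absorbed: 7.281×10⁻⁶ / 0.563 = 1.293×10⁻⁵ mol.
Photon energy: hc/λ = 4.318×10⁻¹⁹ J; per mole, 2.600×10⁵ J mol⁻¹.
Energy required: 1.293×10⁻⁵ × 2.600×10⁵ = 3.362 J.
Time: 3.362 J / 0.00158 W = 2130 s.

t ≈ 2130 s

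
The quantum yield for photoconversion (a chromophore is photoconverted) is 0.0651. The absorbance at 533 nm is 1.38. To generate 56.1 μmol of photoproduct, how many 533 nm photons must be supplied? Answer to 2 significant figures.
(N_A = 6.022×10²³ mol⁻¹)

Product: 56.1 μmol = 5.61×10⁻⁵ mol.
Photons that must be absorbed: 5.61×10⁻⁵ / 0.0651 = 8.618×10⁻⁴ mol.
Fraction absorbed: 1 − 10^(−1.38) = 0.9583.
Incident photons needed: 8.618×10⁻⁴ / 0.9583 = 8.993×10⁻⁴ mol.
Photon count: 8.993×10⁻⁴ × 6.022×10²³ = 5.4×10²⁰.

5.4×10²⁰ photons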